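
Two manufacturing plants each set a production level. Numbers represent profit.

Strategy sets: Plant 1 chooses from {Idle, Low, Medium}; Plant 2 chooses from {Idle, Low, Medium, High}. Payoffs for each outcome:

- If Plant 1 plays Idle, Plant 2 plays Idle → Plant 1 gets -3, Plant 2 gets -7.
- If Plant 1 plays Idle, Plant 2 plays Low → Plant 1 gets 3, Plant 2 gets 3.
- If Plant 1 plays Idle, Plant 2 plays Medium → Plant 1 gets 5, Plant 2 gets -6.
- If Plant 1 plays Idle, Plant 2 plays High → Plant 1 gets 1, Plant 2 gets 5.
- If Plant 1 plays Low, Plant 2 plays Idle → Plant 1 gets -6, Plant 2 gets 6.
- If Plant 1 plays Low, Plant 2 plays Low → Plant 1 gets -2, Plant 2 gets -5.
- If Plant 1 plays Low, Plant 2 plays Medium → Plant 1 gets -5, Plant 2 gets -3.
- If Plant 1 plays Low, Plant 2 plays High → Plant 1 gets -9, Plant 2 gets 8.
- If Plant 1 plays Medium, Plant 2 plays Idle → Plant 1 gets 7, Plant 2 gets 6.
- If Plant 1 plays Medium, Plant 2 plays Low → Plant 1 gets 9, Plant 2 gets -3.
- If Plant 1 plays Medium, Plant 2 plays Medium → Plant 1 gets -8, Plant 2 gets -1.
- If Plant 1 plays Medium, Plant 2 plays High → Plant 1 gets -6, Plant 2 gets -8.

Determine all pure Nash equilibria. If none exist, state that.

Mark each player's best response to every combination of opponents' strategies; a profile where every player is best-responding is a pure Nash equilibrium.
Plant 1 against Idle: payoffs -3, -6, 7 → best response Medium.
Plant 1 against Low: payoffs 3, -2, 9 → best response Medium.
Plant 1 against Medium: payoffs 5, -5, -8 → best response Idle.
Plant 1 against High: payoffs 1, -9, -6 → best response Idle.
Plant 2 against Idle: payoffs -7, 3, -6, 5 → best response High.
Plant 2 against Low: payoffs 6, -5, -3, 8 → best response High.
Plant 2 against Medium: payoffs 6, -3, -1, -8 → best response Idle.
Mutual best responses: (Idle, High); (Medium, Idle).

The pure Nash equilibria are (Idle, High) and (Medium, Idle).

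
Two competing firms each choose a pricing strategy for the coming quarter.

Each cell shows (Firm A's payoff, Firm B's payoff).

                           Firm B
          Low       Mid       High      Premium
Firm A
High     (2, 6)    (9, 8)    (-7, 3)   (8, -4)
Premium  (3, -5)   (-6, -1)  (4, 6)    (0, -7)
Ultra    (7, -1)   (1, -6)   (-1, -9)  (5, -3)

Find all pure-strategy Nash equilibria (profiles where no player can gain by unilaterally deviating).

Firm A against Low: payoffs 2, 3, 7 → best response Ultra.
Firm A against Mid: payoffs 9, -6, 1 → best response High.
Firm A against High: payoffs -7, 4, -1 → best response Premium.
Firm A against Premium: payoffs 8, 0, 5 → best response High.
Firm B against High: payoffs 6, 8, 3, -4 → best response Mid.
Firm B against Premium: payoffs -5, -1, 6, -7 → best response High.
Firm B against Ultra: payoffs -1, -6, -9, -3 → best response Low.
Mutual best responses: (High, Mid); (Premium, High); (Ultra, Low).

Pure-strategy Nash equilibria: (High, Mid), (Premium, High), (Ultra, Low)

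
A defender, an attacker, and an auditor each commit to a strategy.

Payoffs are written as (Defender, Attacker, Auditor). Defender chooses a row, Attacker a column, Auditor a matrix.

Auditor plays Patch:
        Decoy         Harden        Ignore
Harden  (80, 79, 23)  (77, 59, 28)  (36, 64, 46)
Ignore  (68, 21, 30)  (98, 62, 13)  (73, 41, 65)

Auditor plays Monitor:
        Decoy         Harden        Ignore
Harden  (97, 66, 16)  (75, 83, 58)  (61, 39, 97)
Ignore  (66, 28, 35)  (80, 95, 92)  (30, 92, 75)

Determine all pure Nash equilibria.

Defender against (Decoy, Patch): payoffs 80, 68 → best response Harden.
Defender against (Decoy, Monitor): payoffs 97, 66 → best response Harden.
Defender against (Harden, Patch): payoffs 77, 98 → best response Ignore.
Defender against (Harden, Monitor): payoffs 75, 80 → best response Ignore.
Defender against (Ignore, Patch): payoffs 36, 73 → best response Ignore.
Defender against (Ignore, Monitor): payoffs 61, 30 → best response Harden.
Attacker against (Harden, Patch): payoffs 79, 59, 64 → best response Decoy.
Attacker against (Harden, Monitor): payoffs 66, 83, 39 → best response Harden.
Attacker against (Ignore, Patch): payoffs 21, 62, 41 → best response Harden.
Attacker against (Ignore, Monitor): payoffs 28, 95, 92 → best response Harden.
Auditor against (Harden, Decoy): payoffs 23, 16 → best response Patch.
Auditor against (Harden, Harden): payoffs 28, 58 → best response Monitor.
Auditor against (Harden, Ignore): payoffs 46, 97 → best response Monitor.
Auditor against (Ignore, Decoy): payoffs 30, 35 → best response Monitor.
Auditor against (Ignore, Harden): payoffs 13, 92 → best response Monitor.
Auditor against (Ignore, Ignore): payoffs 65, 75 → best response Monitor.
Mutual best responses: (Harden, Decoy, Patch); (Ignore, Harden, Monitor).

(Harden, Decoy, Patch), (Ignore, Harden, Monitor)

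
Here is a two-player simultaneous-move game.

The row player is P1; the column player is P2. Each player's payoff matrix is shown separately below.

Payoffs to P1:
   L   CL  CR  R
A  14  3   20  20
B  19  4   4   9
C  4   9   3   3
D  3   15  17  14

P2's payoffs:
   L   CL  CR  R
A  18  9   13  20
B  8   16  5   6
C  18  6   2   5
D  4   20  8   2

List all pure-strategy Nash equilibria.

P1 against L: payoffs 14, 19, 4, 3 → best response B.
P1 against CL: payoffs 3, 4, 9, 15 → best response D.
P1 against CR: payoffs 20, 4, 3, 17 → best response A.
P1 against R: payoffs 20, 9, 3, 14 → best response A.
P2 against A: payoffs 18, 9, 13, 20 → best response R.
P2 against B: payoffs 8, 16, 5, 6 → best response CL.
P2 against C: payoffs 18, 6, 2, 5 → best response L.
P2 against D: payoffs 4, 20, 8, 2 → best response CL.
Mutual best responses: (A, R); (D, CL).

The pure Nash equilibria are (A, R); (D, CL).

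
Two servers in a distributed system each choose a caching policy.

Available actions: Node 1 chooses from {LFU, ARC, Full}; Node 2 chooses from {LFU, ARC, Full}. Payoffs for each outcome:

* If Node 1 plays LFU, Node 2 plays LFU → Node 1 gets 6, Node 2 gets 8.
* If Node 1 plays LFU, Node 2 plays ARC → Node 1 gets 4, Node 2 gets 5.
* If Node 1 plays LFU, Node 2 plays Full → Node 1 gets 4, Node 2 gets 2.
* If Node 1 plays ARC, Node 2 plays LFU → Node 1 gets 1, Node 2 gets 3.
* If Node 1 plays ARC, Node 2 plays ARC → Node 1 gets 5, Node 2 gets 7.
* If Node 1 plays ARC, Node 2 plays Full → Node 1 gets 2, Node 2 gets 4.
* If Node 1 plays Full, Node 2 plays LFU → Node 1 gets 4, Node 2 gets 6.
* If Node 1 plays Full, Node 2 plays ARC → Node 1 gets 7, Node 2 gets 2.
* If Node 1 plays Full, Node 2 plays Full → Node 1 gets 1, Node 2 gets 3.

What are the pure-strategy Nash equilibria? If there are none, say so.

(LFU, LFU): Node 1 gets 6, best alternative 4; Node 2 gets 8, best alternative 5. No profitable deviation — NE.
(LFU, ARC): Node 1 can switch to ARC (4 → 5). Not NE.
(LFU, Full): Node 2 can switch to LFU (2 → 8). Not NE.
(ARC, LFU): Node 1 can switch to LFU (1 → 6). Not NE.
(ARC, ARC): Node 1 can switch to Full (5 → 7). Not NE.
(ARC, Full): Node 1 can switch to LFU (2 → 4). Not NE.
(Full, LFU): Node 1 can switch to LFU (4 → 6). Not NE.
(Full, ARC): Node 2 can switch to LFU (2 → 6). Not NE.
(Full, Full): Node 1 can switch to LFU (1 → 4). Not NE.

Pure NE: (LFU, LFU)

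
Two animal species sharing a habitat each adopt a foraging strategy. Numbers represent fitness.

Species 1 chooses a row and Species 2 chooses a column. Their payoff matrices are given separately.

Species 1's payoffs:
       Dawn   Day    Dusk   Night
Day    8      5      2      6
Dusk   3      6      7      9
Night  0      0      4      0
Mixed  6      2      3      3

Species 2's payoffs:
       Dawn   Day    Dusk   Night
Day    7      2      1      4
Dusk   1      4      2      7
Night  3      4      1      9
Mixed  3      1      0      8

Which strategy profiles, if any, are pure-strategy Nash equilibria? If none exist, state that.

The pure Nash equilibria are (Day, Dawn), (Dusk, Night).

(Day, Dawn): Species 1 gets 8, best alternative 6; Species 2 gets 7, best alternative 4. No profitable deviation — NE.
(Day, Day): Species 1 can switch to Dusk (5 → 6). Not NE.
(Day, Dusk): Species 1 can switch to Dusk (2 → 7). Not NE.
(Day, Night): Species 1 can switch to Dusk (6 → 9). Not NE.
(Dusk, Dawn): Species 1 can switch to Day (3 → 8). Not NE.
(Dusk, Day): Species 2 can switch to Night (4 → 7). Not NE.
(Dusk, Dusk): Species 2 can switch to Day (2 → 4). Not NE.
(Dusk, Night): Species 1 gets 9, best alternative 6; Species 2 gets 7, best alternative 4. No profitable deviation — NE.
(The remaining 8 profiles each have a profitable deviation by the same check.)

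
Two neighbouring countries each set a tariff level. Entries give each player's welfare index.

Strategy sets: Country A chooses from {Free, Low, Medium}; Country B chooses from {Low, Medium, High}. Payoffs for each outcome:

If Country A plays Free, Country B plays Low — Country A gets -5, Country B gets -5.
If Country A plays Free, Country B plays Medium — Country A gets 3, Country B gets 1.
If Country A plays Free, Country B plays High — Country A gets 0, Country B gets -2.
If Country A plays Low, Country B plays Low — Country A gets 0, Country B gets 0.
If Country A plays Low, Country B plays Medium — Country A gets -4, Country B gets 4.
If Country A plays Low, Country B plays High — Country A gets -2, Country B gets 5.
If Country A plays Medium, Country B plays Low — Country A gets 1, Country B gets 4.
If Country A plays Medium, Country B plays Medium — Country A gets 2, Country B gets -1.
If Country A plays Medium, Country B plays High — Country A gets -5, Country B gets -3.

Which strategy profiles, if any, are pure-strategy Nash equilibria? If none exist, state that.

The pure Nash equilibria are (Free, Medium), (Medium, Low).

Mark each player's best response to every combination of opponents' strategies; a profile where every player is best-responding is a pure Nash equilibrium.
Country A against Low: payoffs -5, 0, 1 → best response Medium.
Country A against Medium: payoffs 3, -4, 2 → best response Free.
Country A against High: payoffs 0, -2, -5 → best response Free.
Country B against Free: payoffs -5, 1, -2 → best response Medium.
Country B against Low: payoffs 0, 4, 5 → best response High.
Country B against Medium: payoffs 4, -1, -3 → best response Low.
Mutual best responses: (Free, Medium); (Medium, Low).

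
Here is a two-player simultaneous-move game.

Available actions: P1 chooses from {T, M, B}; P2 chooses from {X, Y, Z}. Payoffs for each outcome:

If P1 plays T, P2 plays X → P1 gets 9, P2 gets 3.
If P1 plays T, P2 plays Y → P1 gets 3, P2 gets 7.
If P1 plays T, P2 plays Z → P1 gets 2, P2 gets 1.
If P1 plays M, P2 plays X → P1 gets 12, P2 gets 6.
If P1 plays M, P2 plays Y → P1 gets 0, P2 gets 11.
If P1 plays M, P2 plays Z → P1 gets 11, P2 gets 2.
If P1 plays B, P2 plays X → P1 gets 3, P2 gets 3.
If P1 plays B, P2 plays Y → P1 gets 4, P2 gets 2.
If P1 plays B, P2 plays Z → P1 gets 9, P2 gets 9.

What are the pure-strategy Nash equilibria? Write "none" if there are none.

(T, X): P1 can switch to M (9 → 12). Not NE.
(T, Y): P1 can switch to B (3 → 4). Not NE.
(T, Z): P1 can switch to M (2 → 11). Not NE.
(M, X): P2 can switch to Y (6 → 11). Not NE.
(M, Y): P1 can switch to T (0 → 3). Not NE.
(M, Z): P2 can switch to X (2 → 6). Not NE.
(B, X): P1 can switch to T (3 → 9). Not NE.
(B, Y): P2 can switch to X (2 → 3). Not NE.
(B, Z): P1 can switch to M (9 → 11). Not NE.

No pure-strategy Nash equilibrium.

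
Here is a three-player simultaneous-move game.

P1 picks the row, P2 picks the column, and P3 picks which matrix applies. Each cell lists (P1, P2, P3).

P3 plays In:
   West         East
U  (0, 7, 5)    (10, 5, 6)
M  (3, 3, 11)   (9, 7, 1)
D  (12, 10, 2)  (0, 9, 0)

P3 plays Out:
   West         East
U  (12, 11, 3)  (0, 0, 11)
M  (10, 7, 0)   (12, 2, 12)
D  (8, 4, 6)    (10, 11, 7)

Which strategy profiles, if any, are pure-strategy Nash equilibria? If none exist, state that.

Mark each player's best response to every combination of opponents' strategies; a profile where every player is best-responding is a pure Nash equilibrium.
P1 against (West, In): payoffs 0, 3, 12 → best response D.
P1 against (West, Out): payoffs 12, 10, 8 → best response U.
P1 against (East, In): payoffs 10, 9, 0 → best response U.
P1 against (East, Out): payoffs 0, 12, 10 → best response M.
P2 against (U, In): payoffs 7, 5 → best response West.
P2 against (U, Out): payoffs 11, 0 → best response West.
P2 against (M, In): payoffs 3, 7 → best response East.
P2 against (M, Out): payoffs 7, 2 → best response West.
P2 against (D, In): payoffs 10, 9 → best response West.
P2 against (D, Out): payoffs 4, 11 → best response East.
P3 against (U, West): payoffs 5, 3 → best response In.
P3 against (U, East): payoffs 6, 11 → best response Out.
P3 against (M, West): payoffs 11, 0 → best response In.
P3 against (M, East): payoffs 1, 12 → best response Out.
P3 against (D, West): payoffs 2, 6 → best response Out.
P3 against (D, East): payoffs 0, 7 → best response Out.
No profile is a mutual best response for all players.

There is no pure-strategy Nash equilibrium.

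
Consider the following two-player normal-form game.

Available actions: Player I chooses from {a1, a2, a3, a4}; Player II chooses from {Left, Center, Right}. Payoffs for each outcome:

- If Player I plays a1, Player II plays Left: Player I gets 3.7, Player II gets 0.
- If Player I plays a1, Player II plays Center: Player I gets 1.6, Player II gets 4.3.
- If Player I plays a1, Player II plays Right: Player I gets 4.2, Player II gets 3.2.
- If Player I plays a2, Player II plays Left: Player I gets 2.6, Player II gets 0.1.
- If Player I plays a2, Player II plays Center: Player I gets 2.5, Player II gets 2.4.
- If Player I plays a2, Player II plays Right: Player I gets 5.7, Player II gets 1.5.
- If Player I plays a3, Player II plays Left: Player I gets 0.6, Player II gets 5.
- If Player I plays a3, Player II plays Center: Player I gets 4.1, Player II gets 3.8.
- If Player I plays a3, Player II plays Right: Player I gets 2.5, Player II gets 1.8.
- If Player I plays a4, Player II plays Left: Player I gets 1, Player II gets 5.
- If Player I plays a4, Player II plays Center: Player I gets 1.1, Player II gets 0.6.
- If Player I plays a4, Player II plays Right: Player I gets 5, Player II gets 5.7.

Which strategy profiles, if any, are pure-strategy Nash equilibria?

(a1, Left): Player II can switch to Center (0 → 4.3). Not NE.
(a1, Center): Player I can switch to a2 (1.6 → 2.5). Not NE.
(a1, Right): Player I can switch to a2 (4.2 → 5.7). Not NE.
(a2, Left): Player I can switch to a1 (2.6 → 3.7). Not NE.
(a2, Center): Player I can switch to a3 (2.5 → 4.1). Not NE.
(a2, Right): Player II can switch to Center (1.5 → 2.4). Not NE.
(a3, Left): Player I can switch to a1 (0.6 → 3.7). Not NE.
(a3, Center): Player II can switch to Left (3.8 → 5). Not NE.
(a3, Right): Player I can switch to a1 (2.5 → 4.2). Not NE.
(a4, Left): Player I can switch to a1 (1 → 3.7). Not NE.
(a4, Center): Player I can switch to a1 (1.1 → 1.6). Not NE.
(a4, Right): Player I can switch to a2 (5 → 5.7). Not NE.

There is no pure-strategy Nash equilibrium.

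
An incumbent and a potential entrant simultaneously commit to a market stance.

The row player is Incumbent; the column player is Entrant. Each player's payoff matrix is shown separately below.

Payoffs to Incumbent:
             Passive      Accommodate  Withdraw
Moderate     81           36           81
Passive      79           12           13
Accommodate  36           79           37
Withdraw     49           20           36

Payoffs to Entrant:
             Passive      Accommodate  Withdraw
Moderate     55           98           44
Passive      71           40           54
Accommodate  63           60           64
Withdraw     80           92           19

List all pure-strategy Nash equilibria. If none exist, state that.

Mark each player's best response to every combination of opponents' strategies; a profile where every player is best-responding is a pure Nash equilibrium.
Incumbent against Passive: payoffs 81, 79, 36, 49 → best response Moderate.
Incumbent against Accommodate: payoffs 36, 12, 79, 20 → best response Accommodate.
Incumbent against Withdraw: payoffs 81, 13, 37, 36 → best response Moderate.
Entrant against Moderate: payoffs 55, 98, 44 → best response Accommodate.
Entrant against Passive: payoffs 71, 40, 54 → best response Passive.
Entrant against Accommodate: payoffs 63, 60, 64 → best response Withdraw.
Entrant against Withdraw: payoffs 80, 92, 19 → best response Accommodate.
No profile is a mutual best response for all players.

There is no pure-strategy Nash equilibrium.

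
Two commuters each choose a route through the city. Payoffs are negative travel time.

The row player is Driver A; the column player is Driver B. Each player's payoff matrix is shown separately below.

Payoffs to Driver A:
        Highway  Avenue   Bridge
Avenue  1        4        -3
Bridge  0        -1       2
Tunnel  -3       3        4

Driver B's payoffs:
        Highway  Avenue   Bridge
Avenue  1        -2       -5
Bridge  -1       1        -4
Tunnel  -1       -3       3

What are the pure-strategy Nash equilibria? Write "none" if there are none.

(Avenue, Highway): Driver A gets 1, best alternative 0; Driver B gets 1, best alternative -2. No profitable deviation — NE.
(Avenue, Avenue): Driver B can switch to Highway (-2 → 1). Not NE.
(Avenue, Bridge): Driver A can switch to Bridge (-3 → 2). Not NE.
(Bridge, Highway): Driver A can switch to Avenue (0 → 1). Not NE.
(Bridge, Avenue): Driver A can switch to Avenue (-1 → 4). Not NE.
(Bridge, Bridge): Driver A can switch to Tunnel (2 → 4). Not NE.
(Tunnel, Highway): Driver A can switch to Avenue (-3 → 1). Not NE.
(Tunnel, Bridge): Driver A gets 4, best alternative 2; Driver B gets 3, best alternative -1. No profitable deviation — NE.
(The remaining 1 profile has a profitable deviation by the same check.)

(Avenue, Highway), (Tunnel, Bridge)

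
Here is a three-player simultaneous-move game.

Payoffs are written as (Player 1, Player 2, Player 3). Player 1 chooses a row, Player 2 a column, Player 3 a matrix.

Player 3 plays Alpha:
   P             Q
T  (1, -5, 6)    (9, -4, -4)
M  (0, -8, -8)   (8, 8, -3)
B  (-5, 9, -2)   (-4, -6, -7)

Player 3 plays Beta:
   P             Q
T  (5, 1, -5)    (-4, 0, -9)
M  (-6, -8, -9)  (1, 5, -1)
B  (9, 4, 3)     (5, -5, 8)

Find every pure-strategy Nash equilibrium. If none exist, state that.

(T, P, Alpha): Player 2 can switch to Q (-5 → -4). Not NE.
(T, P, Beta): Player 1 can switch to B (5 → 9). Not NE.
(T, Q, Alpha): Player 1 gets 9, best alternative 8; Player 2 gets -4, best alternative -5; Player 3 gets -4, best alternative -9. No profitable deviation — NE.
(T, Q, Beta): Player 1 can switch to M (-4 → 1). Not NE.
(M, P, Alpha): Player 1 can switch to T (0 → 1). Not NE.
(M, P, Beta): Player 1 can switch to T (-6 → 5). Not NE.
(M, Q, Alpha): Player 1 can switch to T (8 → 9). Not NE.
(M, Q, Beta): Player 1 can switch to B (1 → 5). Not NE.
(B, P, Alpha): Player 1 can switch to T (-5 → 1). Not NE.
(B, P, Beta): Player 1 gets 9, best alternative 5; Player 2 gets 4, best alternative -5; Player 3 gets 3, best alternative -2. No profitable deviation — NE.
(B, Q, Alpha): Player 1 can switch to T (-4 → 9). Not NE.
(B, Q, Beta): Player 2 can switch to P (-5 → 4). Not NE.

Pure-strategy Nash equilibria: (T, Q, Alpha); (B, P, Beta)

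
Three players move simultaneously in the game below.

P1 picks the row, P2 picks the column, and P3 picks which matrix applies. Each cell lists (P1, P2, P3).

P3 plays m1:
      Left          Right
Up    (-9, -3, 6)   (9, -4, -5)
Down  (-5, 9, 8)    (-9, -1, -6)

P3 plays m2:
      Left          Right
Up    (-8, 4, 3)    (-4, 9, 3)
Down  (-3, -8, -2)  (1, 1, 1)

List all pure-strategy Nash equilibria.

The pure Nash equilibria are (Down, Left, m1); (Down, Right, m2).

P1 against (Left, m1): payoffs -9, -5 → best response Down.
P1 against (Left, m2): payoffs -8, -3 → best response Down.
P1 against (Right, m1): payoffs 9, -9 → best response Up.
P1 against (Right, m2): payoffs -4, 1 → best response Down.
P2 against (Up, m1): payoffs -3, -4 → best response Left.
P2 against (Up, m2): payoffs 4, 9 → best response Right.
P2 against (Down, m1): payoffs 9, -1 → best response Left.
P2 against (Down, m2): payoffs -8, 1 → best response Right.
P3 against (Up, Left): payoffs 6, 3 → best response m1.
P3 against (Up, Right): payoffs -5, 3 → best response m2.
P3 against (Down, Left): payoffs 8, -2 → best response m1.
P3 against (Down, Right): payoffs -6, 1 → best response m2.
Mutual best responses: (Down, Left, m1); (Down, Right, m2).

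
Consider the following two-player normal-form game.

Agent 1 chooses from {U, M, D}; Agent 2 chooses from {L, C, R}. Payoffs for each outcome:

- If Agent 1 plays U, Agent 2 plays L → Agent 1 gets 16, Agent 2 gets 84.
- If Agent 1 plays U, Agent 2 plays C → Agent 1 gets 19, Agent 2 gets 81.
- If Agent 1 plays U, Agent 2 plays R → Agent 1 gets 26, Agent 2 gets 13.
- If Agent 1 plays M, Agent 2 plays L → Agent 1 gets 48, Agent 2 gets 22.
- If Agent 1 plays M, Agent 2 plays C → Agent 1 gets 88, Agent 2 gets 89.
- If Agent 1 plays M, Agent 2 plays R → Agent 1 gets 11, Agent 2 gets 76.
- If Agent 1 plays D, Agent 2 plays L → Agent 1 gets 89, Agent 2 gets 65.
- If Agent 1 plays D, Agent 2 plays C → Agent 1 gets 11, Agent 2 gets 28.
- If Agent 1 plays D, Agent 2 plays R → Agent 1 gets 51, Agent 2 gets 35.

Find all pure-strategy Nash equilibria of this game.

(U, L): Agent 1 can switch to M (16 → 48). Not NE.
(U, C): Agent 1 can switch to M (19 → 88). Not NE.
(U, R): Agent 1 can switch to D (26 → 51). Not NE.
(M, L): Agent 1 can switch to D (48 → 89). Not NE.
(M, C): Agent 1 gets 88, best alternative 19; Agent 2 gets 89, best alternative 76. No profitable deviation — NE.
(M, R): Agent 1 can switch to U (11 → 26). Not NE.
(D, L): Agent 1 gets 89, best alternative 48; Agent 2 gets 65, best alternative 35. No profitable deviation — NE.
(D, C): Agent 1 can switch to U (11 → 19). Not NE.
(D, R): Agent 2 can switch to L (35 → 65). Not NE.

(M, C); (D, L)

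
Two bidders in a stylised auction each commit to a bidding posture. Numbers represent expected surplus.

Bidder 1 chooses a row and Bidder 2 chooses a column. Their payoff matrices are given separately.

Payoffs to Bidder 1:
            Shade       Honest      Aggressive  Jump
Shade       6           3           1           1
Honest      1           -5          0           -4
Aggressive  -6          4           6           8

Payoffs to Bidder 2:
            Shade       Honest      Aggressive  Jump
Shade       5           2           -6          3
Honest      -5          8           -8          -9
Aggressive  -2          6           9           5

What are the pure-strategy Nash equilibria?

Pure-strategy Nash equilibria: (Shade, Shade) and (Aggressive, Aggressive)

For each strategy profile, look for a profitable unilateral deviation.
(Shade, Shade): Bidder 1 gets 6, best alternative 1; Bidder 2 gets 5, best alternative 3. No profitable deviation — NE.
(Shade, Honest): Bidder 1 can switch to Aggressive (3 → 4). Not NE.
(Shade, Aggressive): Bidder 1 can switch to Aggressive (1 → 6). Not NE.
(Shade, Jump): Bidder 1 can switch to Aggressive (1 → 8). Not NE.
(Honest, Shade): Bidder 1 can switch to Shade (1 → 6). Not NE.
(Honest, Honest): Bidder 1 can switch to Shade (-5 → 3). Not NE.
(Honest, Aggressive): Bidder 1 can switch to Shade (0 → 1). Not NE.
(Aggressive, Aggressive): Bidder 1 gets 6, best alternative 1; Bidder 2 gets 9, best alternative 6. No profitable deviation — NE.
(The remaining 4 profiles each have a profitable deviation by the same check.)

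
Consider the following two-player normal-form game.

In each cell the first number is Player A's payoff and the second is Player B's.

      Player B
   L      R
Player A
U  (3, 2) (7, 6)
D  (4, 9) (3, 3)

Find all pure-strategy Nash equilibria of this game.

For each strategy profile, look for a profitable unilateral deviation.
(U, L): Player A can switch to D (3 → 4). Not NE.
(U, R): Player A gets 7, best alternative 3; Player B gets 6, best alternative 2. No profitable deviation — NE.
(D, L): Player A gets 4, best alternative 3; Player B gets 9, best alternative 3. No profitable deviation — NE.
(D, R): Player A can switch to U (3 → 7). Not NE.

The pure Nash equilibria are (U, R), (D, L).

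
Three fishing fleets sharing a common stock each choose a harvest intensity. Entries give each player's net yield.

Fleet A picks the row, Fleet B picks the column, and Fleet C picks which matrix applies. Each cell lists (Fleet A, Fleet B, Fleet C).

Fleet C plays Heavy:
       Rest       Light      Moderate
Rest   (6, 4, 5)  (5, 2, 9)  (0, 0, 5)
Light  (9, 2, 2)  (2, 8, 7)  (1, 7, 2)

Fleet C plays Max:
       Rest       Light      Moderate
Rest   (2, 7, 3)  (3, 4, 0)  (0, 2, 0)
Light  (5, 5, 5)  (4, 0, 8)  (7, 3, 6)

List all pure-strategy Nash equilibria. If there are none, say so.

For each strategy profile, look for a profitable unilateral deviation.
(Rest, Rest, Heavy): Fleet A can switch to Light (6 → 9). Not NE.
(Rest, Rest, Max): Fleet A can switch to Light (2 → 5). Not NE.
(Rest, Light, Heavy): Fleet B can switch to Rest (2 → 4). Not NE.
(Rest, Light, Max): Fleet A can switch to Light (3 → 4). Not NE.
(Rest, Moderate, Heavy): Fleet A can switch to Light (0 → 1). Not NE.
(Rest, Moderate, Max): Fleet A can switch to Light (0 → 7). Not NE.
(Light, Rest, Heavy): Fleet B can switch to Light (2 → 8). Not NE.
(Light, Rest, Max): Fleet A gets 5, best alternative 2; Fleet B gets 5, best alternative 3; Fleet C gets 5, best alternative 2. No profitable deviation — NE.
(Light, Light, Heavy): Fleet A can switch to Rest (2 → 5). Not NE.
(Light, Light, Max): Fleet B can switch to Rest (0 → 5). Not NE.
(Light, Moderate, Heavy): Fleet B can switch to Light (7 → 8). Not NE.
(Light, Moderate, Max): Fleet B can switch to Rest (3 → 5). Not NE.

Pure NE: (Light, Rest, Max)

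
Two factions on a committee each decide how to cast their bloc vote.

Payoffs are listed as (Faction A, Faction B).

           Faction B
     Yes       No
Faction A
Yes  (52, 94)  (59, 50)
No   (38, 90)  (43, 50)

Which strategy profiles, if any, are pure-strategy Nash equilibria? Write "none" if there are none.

Faction A against Yes: payoffs 52, 38 → best response Yes.
Faction A against No: payoffs 59, 43 → best response Yes.
Faction B against Yes: payoffs 94, 50 → best response Yes.
Faction B against No: payoffs 90, 50 → best response Yes.
Mutual best responses: (Yes, Yes).

Pure NE: (Yes, Yes)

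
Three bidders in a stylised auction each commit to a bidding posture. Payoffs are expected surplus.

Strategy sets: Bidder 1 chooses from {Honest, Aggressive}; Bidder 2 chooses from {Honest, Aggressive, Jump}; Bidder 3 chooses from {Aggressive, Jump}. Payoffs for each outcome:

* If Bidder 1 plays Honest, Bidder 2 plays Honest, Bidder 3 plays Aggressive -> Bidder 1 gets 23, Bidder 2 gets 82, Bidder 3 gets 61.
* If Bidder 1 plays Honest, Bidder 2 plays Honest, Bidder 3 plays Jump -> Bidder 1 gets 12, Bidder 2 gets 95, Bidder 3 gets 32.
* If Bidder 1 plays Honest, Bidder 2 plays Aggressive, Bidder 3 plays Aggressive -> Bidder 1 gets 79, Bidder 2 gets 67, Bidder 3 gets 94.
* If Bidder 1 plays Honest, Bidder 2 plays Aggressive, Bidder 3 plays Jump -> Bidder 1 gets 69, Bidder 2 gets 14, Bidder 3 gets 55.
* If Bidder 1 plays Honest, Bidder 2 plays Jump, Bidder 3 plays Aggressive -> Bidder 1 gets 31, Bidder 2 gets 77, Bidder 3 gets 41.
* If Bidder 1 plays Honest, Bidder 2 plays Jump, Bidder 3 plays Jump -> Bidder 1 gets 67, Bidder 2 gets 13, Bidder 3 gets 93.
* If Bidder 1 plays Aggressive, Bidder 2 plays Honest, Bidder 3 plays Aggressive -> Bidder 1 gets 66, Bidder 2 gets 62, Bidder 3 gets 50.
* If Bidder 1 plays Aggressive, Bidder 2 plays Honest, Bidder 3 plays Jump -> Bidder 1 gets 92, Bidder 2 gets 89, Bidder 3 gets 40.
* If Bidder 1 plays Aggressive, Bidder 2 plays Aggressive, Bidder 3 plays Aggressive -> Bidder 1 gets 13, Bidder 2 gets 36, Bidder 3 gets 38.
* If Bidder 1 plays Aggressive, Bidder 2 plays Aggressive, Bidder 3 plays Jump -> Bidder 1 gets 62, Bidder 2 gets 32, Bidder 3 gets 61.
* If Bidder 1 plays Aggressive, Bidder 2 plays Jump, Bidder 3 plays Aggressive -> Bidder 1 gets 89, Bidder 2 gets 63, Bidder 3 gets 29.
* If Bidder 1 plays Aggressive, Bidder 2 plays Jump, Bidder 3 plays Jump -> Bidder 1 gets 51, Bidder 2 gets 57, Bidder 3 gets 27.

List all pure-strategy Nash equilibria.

For each strategy profile, look for a profitable unilateral deviation.
(Honest, Honest, Aggressive): Bidder 1 can switch to Aggressive (23 → 66). Not NE.
(Honest, Honest, Jump): Bidder 1 can switch to Aggressive (12 → 92). Not NE.
(Honest, Aggressive, Aggressive): Bidder 2 can switch to Honest (67 → 82). Not NE.
(Honest, Aggressive, Jump): Bidder 2 can switch to Honest (14 → 95). Not NE.
(Honest, Jump, Aggressive): Bidder 1 can switch to Aggressive (31 → 89). Not NE.
(Honest, Jump, Jump): Bidder 2 can switch to Honest (13 → 95). Not NE.
(Aggressive, Honest, Aggressive): Bidder 2 can switch to Jump (62 → 63). Not NE.
(Aggressive, Honest, Jump): Bidder 3 can switch to Aggressive (40 → 50). Not NE.
(Aggressive, Aggressive, Aggressive): Bidder 1 can switch to Honest (13 → 79). Not NE.
(Aggressive, Aggressive, Jump): Bidder 1 can switch to Honest (62 → 69). Not NE.
(Aggressive, Jump, Aggressive): Bidder 1 gets 89, best alternative 31; Bidder 2 gets 63, best alternative 62; Bidder 3 gets 29, best alternative 27. No profitable deviation — NE.
(Aggressive, Jump, Jump): Bidder 1 can switch to Honest (51 → 67). Not NE.

Pure NE: (Aggressive, Jump, Aggressive)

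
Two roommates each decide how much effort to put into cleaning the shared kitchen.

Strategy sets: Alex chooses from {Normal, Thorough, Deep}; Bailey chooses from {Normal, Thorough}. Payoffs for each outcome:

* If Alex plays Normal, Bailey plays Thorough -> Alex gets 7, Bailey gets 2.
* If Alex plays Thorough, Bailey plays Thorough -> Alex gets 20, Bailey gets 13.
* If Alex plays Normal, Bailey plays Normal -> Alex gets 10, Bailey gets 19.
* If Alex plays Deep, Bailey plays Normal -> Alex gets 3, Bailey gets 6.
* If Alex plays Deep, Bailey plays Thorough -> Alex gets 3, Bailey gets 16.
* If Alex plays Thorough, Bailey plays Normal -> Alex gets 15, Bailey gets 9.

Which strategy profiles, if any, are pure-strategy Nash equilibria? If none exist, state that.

The unique pure-strategy Nash equilibrium is (Thorough, Thorough).

For each strategy profile, look for a profitable unilateral deviation.
(Normal, Normal): Alex can switch to Thorough (10 → 15). Not NE.
(Normal, Thorough): Alex can switch to Thorough (7 → 20). Not NE.
(Thorough, Normal): Bailey can switch to Thorough (9 → 13). Not NE.
(Thorough, Thorough): Alex gets 20, best alternative 7; Bailey gets 13, best alternative 9. No profitable deviation — NE.
(Deep, Normal): Alex can switch to Normal (3 → 10). Not NE.
(Deep, Thorough): Alex can switch to Normal (3 → 7). Not NE.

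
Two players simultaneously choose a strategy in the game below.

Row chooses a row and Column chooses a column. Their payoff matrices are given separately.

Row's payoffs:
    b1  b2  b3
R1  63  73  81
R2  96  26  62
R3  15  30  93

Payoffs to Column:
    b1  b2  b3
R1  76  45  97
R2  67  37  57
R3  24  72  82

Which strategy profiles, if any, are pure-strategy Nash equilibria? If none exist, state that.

Pure-strategy Nash equilibria: (R2, b1); (R3, b3)

(R1, b1): Row can switch to R2 (63 → 96). Not NE.
(R1, b2): Column can switch to b1 (45 → 76). Not NE.
(R1, b3): Row can switch to R3 (81 → 93). Not NE.
(R2, b1): Row gets 96, best alternative 63; Column gets 67, best alternative 57. No profitable deviation — NE.
(R2, b2): Row can switch to R1 (26 → 73). Not NE.
(R2, b3): Row can switch to R1 (62 → 81). Not NE.
(R3, b1): Row can switch to R1 (15 → 63). Not NE.
(R3, b2): Row can switch to R1 (30 → 73). Not NE.
(R3, b3): Row gets 93, best alternative 81; Column gets 82, best alternative 72. No profitable deviation — NE.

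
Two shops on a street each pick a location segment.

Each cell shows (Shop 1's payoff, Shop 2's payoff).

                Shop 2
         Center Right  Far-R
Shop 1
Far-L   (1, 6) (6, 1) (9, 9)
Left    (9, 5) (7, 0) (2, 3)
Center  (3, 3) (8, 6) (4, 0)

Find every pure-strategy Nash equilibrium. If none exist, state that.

(Far-L, Center): Shop 1 can switch to Left (1 → 9). Not NE.
(Far-L, Right): Shop 1 can switch to Left (6 → 7). Not NE.
(Far-L, Far-R): Shop 1 gets 9, best alternative 4; Shop 2 gets 9, best alternative 6. No profitable deviation — NE.
(Left, Center): Shop 1 gets 9, best alternative 3; Shop 2 gets 5, best alternative 3. No profitable deviation — NE.
(Left, Right): Shop 1 can switch to Center (7 → 8). Not NE.
(Left, Far-R): Shop 1 can switch to Far-L (2 → 9). Not NE.
(Center, Center): Shop 1 can switch to Left (3 → 9). Not NE.
(Center, Right): Shop 1 gets 8, best alternative 7; Shop 2 gets 6, best alternative 3. No profitable deviation — NE.
(Center, Far-R): Shop 1 can switch to Far-L (4 → 9). Not NE.

Pure-strategy Nash equilibria: (Far-L, Far-R), (Left, Center), (Center, Right)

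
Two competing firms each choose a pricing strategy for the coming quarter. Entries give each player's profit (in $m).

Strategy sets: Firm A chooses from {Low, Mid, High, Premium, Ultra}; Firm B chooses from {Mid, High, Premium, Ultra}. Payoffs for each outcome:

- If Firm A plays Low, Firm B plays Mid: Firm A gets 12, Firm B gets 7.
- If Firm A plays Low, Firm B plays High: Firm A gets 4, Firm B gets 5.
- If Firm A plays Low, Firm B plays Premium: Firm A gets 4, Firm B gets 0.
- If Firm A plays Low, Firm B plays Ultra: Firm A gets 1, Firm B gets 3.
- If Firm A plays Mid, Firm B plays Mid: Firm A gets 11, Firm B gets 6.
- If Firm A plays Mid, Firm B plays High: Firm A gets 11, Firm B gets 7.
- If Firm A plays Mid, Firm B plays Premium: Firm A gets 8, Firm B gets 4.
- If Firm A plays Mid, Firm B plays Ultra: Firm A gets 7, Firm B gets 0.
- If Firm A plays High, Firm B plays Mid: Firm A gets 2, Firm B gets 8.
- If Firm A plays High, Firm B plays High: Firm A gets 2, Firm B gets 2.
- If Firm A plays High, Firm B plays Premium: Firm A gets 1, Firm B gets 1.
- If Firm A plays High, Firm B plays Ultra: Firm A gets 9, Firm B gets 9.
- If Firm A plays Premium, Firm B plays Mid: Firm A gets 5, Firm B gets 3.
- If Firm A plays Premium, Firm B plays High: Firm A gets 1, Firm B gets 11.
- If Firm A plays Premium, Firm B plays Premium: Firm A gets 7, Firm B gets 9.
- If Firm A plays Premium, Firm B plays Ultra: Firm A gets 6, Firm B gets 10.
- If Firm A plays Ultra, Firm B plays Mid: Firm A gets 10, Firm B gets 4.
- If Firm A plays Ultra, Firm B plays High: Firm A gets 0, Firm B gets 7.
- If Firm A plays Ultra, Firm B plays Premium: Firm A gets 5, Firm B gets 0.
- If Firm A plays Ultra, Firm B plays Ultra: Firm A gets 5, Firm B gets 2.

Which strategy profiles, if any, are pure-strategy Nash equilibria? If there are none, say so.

The pure Nash equilibria are (Low, Mid); (Mid, High); (High, Ultra).

Check each profile: it is a Nash equilibrium iff no player can strictly gain by switching unilaterally.
(Low, Mid): Firm A gets 12, best alternative 11; Firm B gets 7, best alternative 5. No profitable deviation — NE.
(Low, High): Firm A can switch to Mid (4 → 11). Not NE.
(Low, Premium): Firm A can switch to Mid (4 → 8). Not NE.
(Low, Ultra): Firm A can switch to Mid (1 → 7). Not NE.
(Mid, Mid): Firm A can switch to Low (11 → 12). Not NE.
(Mid, High): Firm A gets 11, best alternative 4; Firm B gets 7, best alternative 6. No profitable deviation — NE.
(Mid, Premium): Firm B can switch to Mid (4 → 6). Not NE.
(Mid, Ultra): Firm A can switch to High (7 → 9). Not NE.
(High, Mid): Firm A can switch to Low (2 → 12). Not NE.
(High, High): Firm A can switch to Low (2 → 4). Not NE.
(High, Premium): Firm A can switch to Low (1 → 4). Not NE.
(High, Ultra): Firm A gets 9, best alternative 7; Firm B gets 9, best alternative 8. No profitable deviation — NE.
(Premium, Mid): Firm A can switch to Low (5 → 12). Not NE.
(Premium, High): Firm A can switch to Low (1 → 4). Not NE.
(Premium, Premium): Firm A can switch to Mid (7 → 8). Not NE.
(The remaining 5 profiles each have a profitable deviation by the same check.)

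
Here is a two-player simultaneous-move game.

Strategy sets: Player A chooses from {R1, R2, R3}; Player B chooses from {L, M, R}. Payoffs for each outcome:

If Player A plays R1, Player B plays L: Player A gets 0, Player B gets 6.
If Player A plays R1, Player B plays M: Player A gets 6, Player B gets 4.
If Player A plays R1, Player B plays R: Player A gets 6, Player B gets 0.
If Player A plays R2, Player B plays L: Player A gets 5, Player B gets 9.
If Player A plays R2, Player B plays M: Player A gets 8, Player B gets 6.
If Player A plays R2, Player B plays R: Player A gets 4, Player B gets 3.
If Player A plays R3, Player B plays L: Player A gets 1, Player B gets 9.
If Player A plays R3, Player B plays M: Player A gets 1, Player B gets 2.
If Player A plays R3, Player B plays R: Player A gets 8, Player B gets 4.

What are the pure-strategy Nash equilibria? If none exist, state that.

Mark each player's best response to every combination of opponents' strategies; a profile where every player is best-responding is a pure Nash equilibrium.
Player A against L: payoffs 0, 5, 1 → best response R2.
Player A against M: payoffs 6, 8, 1 → best response R2.
Player A against R: payoffs 6, 4, 8 → best response R3.
Player B against R1: payoffs 6, 4, 0 → best response L.
Player B against R2: payoffs 9, 6, 3 → best response L.
Player B against R3: payoffs 9, 2, 4 → best response L.
Mutual best responses: (R2, L).

(R2, L)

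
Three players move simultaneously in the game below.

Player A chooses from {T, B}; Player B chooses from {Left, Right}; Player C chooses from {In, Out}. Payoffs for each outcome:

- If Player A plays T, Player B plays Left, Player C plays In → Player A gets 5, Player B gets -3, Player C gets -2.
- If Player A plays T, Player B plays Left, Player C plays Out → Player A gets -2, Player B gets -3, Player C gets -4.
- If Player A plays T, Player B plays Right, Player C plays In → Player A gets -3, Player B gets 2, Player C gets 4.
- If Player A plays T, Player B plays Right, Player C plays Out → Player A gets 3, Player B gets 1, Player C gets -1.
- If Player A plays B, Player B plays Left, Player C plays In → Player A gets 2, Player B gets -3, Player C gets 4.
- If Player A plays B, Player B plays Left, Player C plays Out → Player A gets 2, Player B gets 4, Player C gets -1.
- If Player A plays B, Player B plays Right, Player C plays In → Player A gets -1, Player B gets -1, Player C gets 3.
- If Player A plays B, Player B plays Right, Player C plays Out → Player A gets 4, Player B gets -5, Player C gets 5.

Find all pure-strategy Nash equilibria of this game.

This game has no pure Nash equilibrium.

Player A against (Left, In): payoffs 5, 2 → best response T.
Player A against (Left, Out): payoffs -2, 2 → best response B.
Player A against (Right, In): payoffs -3, -1 → best response B.
Player A against (Right, Out): payoffs 3, 4 → best response B.
Player B against (T, In): payoffs -3, 2 → best response Right.
Player B against (T, Out): payoffs -3, 1 → best response Right.
Player B against (B, In): payoffs -3, -1 → best response Right.
Player B against (B, Out): payoffs 4, -5 → best response Left.
Player C against (T, Left): payoffs -2, -4 → best response In.
Player C against (T, Right): payoffs 4, -1 → best response In.
Player C against (B, Left): payoffs 4, -1 → best response In.
Player C against (B, Right): payoffs 3, 5 → best response Out.
No profile is a mutual best response for all players.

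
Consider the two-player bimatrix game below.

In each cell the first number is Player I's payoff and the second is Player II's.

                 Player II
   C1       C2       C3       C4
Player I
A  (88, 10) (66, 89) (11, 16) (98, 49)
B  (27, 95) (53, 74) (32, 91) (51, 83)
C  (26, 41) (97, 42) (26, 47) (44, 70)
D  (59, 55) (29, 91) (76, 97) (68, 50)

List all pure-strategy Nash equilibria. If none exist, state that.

(A, C1): Player II can switch to C2 (10 → 89). Not NE.
(A, C2): Player I can switch to C (66 → 97). Not NE.
(A, C3): Player I can switch to B (11 → 32). Not NE.
(A, C4): Player II can switch to C2 (49 → 89). Not NE.
(B, C1): Player I can switch to A (27 → 88). Not NE.
(B, C2): Player I can switch to A (53 → 66). Not NE.
(B, C3): Player I can switch to D (32 → 76). Not NE.
(B, C4): Player I can switch to A (51 → 98). Not NE.
(C, C1): Player I can switch to A (26 → 88). Not NE.
(C, C2): Player II can switch to C3 (42 → 47). Not NE.
(C, C3): Player I can switch to B (26 → 32). Not NE.
(C, C4): Player I can switch to A (44 → 98). Not NE.
(D, C3): Player I gets 76, best alternative 32; Player II gets 97, best alternative 91. No profitable deviation — NE.
(The remaining 3 profiles each have a profitable deviation by the same check.)

Pure NE: (D, C3)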